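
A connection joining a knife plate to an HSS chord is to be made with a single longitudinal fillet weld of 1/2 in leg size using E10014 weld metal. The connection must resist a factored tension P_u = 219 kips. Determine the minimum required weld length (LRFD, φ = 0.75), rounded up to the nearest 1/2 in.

L = 14 in

E100XX → F_EXX = 100 ksi.
Throat t_e = 0.707 × 0.5 = 0.3535 in.
φr_n = 0.75 × 0.6 × 100 × 0.3535 = 15.91 kips/in.
L_req = P_u / φr_n = 219 / 15.91 = 13.77 in total.
Round up → use L = 14 in.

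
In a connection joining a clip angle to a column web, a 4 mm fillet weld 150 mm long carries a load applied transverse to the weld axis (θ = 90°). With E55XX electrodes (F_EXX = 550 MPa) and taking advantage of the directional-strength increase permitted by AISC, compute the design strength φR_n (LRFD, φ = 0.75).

φR_n ≈ 157 kN

t_e = 0.707 × 4 = 2.828 mm; A_we = 2.828 × 150 = 424.2 mm².
Directional factor: 1.0 + 0.5 sin^1.5(90°) = 1.5.
F_nw = 0.6 × 550 × 1.5 = 495 MPa.
φR_n = 0.75 × 495 × 424.2 × 10⁻³ = 157.5 kN.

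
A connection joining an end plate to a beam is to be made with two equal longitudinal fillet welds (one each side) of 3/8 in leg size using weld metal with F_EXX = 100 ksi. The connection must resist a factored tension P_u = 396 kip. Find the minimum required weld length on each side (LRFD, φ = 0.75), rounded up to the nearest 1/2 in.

Throat t_e = 0.707 × 0.375 = 0.2651 in.
φr_n = 0.75 × 0.6 × 100 × 0.2651 = 11.93 kip/in.
L_req = P_u / φr_n = 396 / 11.93 = 33.19 in total.
Per side: 33.19 / 2 = 16.6 in.
Round up → use L = 17 in on each side.

L = 17 in on each side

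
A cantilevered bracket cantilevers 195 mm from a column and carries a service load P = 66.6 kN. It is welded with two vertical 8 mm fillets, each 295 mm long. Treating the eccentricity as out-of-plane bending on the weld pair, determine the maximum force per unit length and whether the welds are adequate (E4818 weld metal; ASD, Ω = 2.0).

E48XX → F_EXX = 480 MPa.
L_w = 2 × 295 = 590 mm; section modulus (unit throat) S = 2 × L²/6 = 29010 mm².
Direct shear f_v = P/L_w = 66.6×10³/590 = 112.9 N/mm.
Moment M = P × e = 66.6×10³ × 195 = 12987000 N·mm; bending f_b = M/S = 447.7 N/mm.
f_max = √(f_v² + f_b²) = √(112.9² + 447.7²) = 461.7 N/mm.
r_n/Ω = (1/2.0) × 0.6 × 480 × (0.707 × 8) = 814.5 N/mm → adequate.

f_max ≈ 462 N/mm; adequate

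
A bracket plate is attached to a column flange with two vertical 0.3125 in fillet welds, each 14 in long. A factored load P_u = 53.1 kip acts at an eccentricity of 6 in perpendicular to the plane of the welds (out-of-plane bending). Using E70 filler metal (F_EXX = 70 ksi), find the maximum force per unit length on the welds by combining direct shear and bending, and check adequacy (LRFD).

L_w = 2 × 14 = 28 in; section modulus (unit throat) S = 2 × L²/6 = 65.33 in².
Direct shear f_v = P/L_w = 53.1/28 = 1.896 kip/in.
Moment M = P × e = 53.1 × 6 = 318.6 kip·in; bending f_b = M/S = 4.877 kip/in.
f_max = √(f_v² + f_b²) = √(1.896² + 4.877²) = 5.232 kip/in.
φr_n = 0.75 × 0.6 × 70 × (0.707 × 0.3125) = 6.96 kip/in → adequate.

f_max ≈ 5.23 kip/in; adequate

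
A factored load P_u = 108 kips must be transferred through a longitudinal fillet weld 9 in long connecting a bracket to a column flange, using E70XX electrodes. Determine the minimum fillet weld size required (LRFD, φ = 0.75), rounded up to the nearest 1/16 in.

E70XX → F_EXX = 70 ksi.
Total weld length L = 9 in.
Required throat t_e = P_u / (φ × 0.6 F_EXX × L) = 108 / (0.75 × 0.6 × 70 × 9) = 0.381 in.
Required leg w = t_e / 0.707 = 0.5388 in → use 9/16 in.

w = 9/16 in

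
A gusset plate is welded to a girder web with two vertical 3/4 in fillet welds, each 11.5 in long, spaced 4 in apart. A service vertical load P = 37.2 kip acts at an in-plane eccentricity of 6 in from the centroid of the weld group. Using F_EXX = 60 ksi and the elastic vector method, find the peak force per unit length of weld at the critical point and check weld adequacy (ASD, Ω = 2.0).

f_max ≈ 4.72 kip/in; adequate

Total weld length L_w = 23 in. Treat welds as unit-width lines.
Polar moment about centroid: J = 2[d³/12 + d(b/2)²] = 2[11.5³/12 + 11.5×2²] = 345.5 in³.
Direct shear f_v = P/L_w = 37.2 / 23 = 1.617 kip/in (vertical).
Torsion M = P·e = 37.2 × 6 = 223.2 kip·in.
Critical point at (x, y) = (2, 5.75) from centroid. f_tx = M·y/J = 3.715 kip/in; f_ty = M·x/J = 1.292 kip/in.
Resultant f_max = √[f_tx² + (f_v + f_ty)²] = √[3.715² + (1.617 + 1.292)²] = 4.719 kip/in.
Capacity per unit length: r_n/Ω = (1/2.0) × 0.6 × 60 × (0.707 × 0.75) = 9.544 kip/in.
4.719 ≤ 9.544 → adequate.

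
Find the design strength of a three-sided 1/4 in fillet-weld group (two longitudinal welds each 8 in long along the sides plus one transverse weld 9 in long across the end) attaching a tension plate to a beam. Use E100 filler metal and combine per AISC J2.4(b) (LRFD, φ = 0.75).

φR_n ≈ 216 kip

E100XX → F_EXX = 100 ksi.
t_e = 0.707 × 0.25 = 0.1767 in.
R_nwl = 0.6 × 100 × 0.1767 × 16 = 169.7 kip (longitudinal, 2 welds).
R_nwt = 0.6 × 100 × 0.1767 × 9 = 95.44 kip (transverse, base value).
(i) R_nwl + R_nwt = 265.1 kip; (ii) 0.85 R_nwl + 1.5 R_nwt = 287.4 kip.
R_n = max = 287.4 kip [governs: (ii)]; φR_n = 215.5 kip.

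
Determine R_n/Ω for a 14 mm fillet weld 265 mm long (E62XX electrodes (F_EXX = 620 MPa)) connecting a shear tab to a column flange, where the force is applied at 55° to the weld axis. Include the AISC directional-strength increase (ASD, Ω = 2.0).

R_n/Ω ≈ 669 kN

t_e = 0.707 × 14 = 9.898 mm; A_we = 9.898 × 265 = 2623 mm².
Directional factor: 1.0 + 0.5 sin^1.5(55°) = 1.371.
F_nw = 0.6 × 620 × 1.371 = 509.9 MPa.
R_n/Ω = (509.9 × 2623) / 2.0 × 10⁻³ = 668.7 kN.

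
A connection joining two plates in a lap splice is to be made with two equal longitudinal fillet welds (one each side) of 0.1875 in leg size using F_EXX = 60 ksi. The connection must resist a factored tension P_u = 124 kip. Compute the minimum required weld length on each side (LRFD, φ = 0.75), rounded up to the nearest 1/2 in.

L = 17.5 in on each side

Throat t_e = 0.707 × 0.1875 = 0.1326 in.
φr_n = 0.75 × 0.6 × 60 × 0.1326 = 3.579 kip/in.
L_req = P_u / φr_n = 124 / 3.579 = 34.64 in total.
Per side: 34.64 / 2 = 17.32 in.
Round up → use L = 17.5 in on each side.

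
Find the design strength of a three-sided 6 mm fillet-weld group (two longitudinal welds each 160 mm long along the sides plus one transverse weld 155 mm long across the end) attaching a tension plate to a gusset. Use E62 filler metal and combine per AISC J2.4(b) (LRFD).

E62XX → F_EXX = 620 MPa.
t_e = 0.707 × 6 = 4.242 mm.
R_nwl = 0.6 × 620 × 4.242 × 320 × 10⁻³ = 505 kN (longitudinal, 2 welds).
R_nwt = 0.6 × 620 × 4.242 × 155 × 10⁻³ = 244.6 kN (transverse, base value).
(i) R_nwl + R_nwt = 749.6 kN; (ii) 0.85 R_nwl + 1.5 R_nwt = 796.1 kN.
R_n = max = 796.1 kN [governs: (ii)]; φR_n = 597.1 kN.

φR_n ≈ 597 kN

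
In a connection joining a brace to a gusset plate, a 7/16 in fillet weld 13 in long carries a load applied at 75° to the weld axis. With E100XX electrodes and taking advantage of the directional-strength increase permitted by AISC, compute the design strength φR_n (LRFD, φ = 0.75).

φR_n ≈ 267 kip

E100XX → F_EXX = 100 ksi.
t_e = 0.707 × 0.4375 = 0.3093 in; A_we = 0.3093 × 13 = 4.021 in².
Directional factor: 1.0 + 0.5 sin^1.5(75°) = 1.475.
F_nw = 0.6 × 100 × 1.475 = 88.48 ksi.
φR_n = 0.75 × 88.48 × 4.021 = 266.8 kip.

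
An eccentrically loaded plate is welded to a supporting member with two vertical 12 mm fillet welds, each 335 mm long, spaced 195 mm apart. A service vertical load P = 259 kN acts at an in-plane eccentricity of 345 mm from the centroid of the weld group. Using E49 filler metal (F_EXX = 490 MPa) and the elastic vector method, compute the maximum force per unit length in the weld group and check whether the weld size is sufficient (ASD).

Total weld length L_w = 670 mm. Treat welds as unit-width lines.
Polar moment about centroid: J = 2[d³/12 + d(b/2)²] = 2[335³/12 + 335×97.5²] = 12640000 mm³.
Direct shear f_v = P/L_w = 259×10³ / 670 = 386.6 N/mm (vertical).
Torsion M = P·e = 259×10³ × 345 = 89355000 N·mm.
Critical point at (x, y) = (97.5, 167.5) from centroid. f_tx = M·y/J = 1185 N/mm; f_ty = M·x/J = 689.5 N/mm.
Resultant f_max = √[f_tx² + (f_v + f_ty)²] = √[1185² + (386.6 + 689.5)²] = 1600 N/mm.
Capacity per unit length: r_n/Ω = (1/2.0) × 0.6 × 490 × (0.707 × 12) = 1247 N/mm.
1600 > 1247 → NOT adequate.

f_max ≈ 1600 N/mm; NOT adequate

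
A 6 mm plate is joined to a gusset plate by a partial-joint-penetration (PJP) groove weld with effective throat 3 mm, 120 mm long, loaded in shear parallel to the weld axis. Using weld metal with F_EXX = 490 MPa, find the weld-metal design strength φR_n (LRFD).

φR_n ≈ 79.4 kN

Effective throat (given) t_e = 3 mm.
A_we = 3 × 120 = 360 mm².
F_nw = 0.6 F_EXX = 294 MPa.
φR_n = 0.75 × 294 × 360 × 10⁻³ = 79.38 kN.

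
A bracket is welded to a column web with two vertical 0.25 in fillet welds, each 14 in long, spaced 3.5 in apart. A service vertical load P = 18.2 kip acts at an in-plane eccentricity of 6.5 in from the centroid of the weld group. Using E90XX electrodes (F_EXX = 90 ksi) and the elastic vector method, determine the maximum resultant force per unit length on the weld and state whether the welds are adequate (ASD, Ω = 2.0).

Total weld length L_w = 28 in. Treat welds as unit-width lines.
Polar moment about centroid: J = 2[d³/12 + d(b/2)²] = 2[14³/12 + 14×1.75²] = 543.1 in³.
Direct shear f_v = P/L_w = 18.2 / 28 = 0.65 kip/in (vertical).
Torsion M = P·e = 18.2 × 6.5 = 118.3 kip·in.
Critical point at (x, y) = (1.75, 7) from centroid. f_tx = M·y/J = 1.525 kip/in; f_ty = M·x/J = 0.3812 kip/in.
Resultant f_max = √[f_tx² + (f_v + f_ty)²] = √[1.525² + (0.65 + 0.3812)²] = 1.841 kip/in.
Capacity per unit length: r_n/Ω = (1/2.0) × 0.6 × 90 × (0.707 × 0.25) = 4.772 kip/in.
1.841 ≤ 4.772 → adequate.

f_max ≈ 1.84 kip/in; adequate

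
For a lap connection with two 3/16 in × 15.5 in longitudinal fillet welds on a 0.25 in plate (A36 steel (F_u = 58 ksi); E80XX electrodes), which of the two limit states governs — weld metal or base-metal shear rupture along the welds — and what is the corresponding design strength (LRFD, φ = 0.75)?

φR_n ≈ 148 kip (weld metal governs)

E80XX → F_EXX = 80 ksi.
t_e = 0.707 × 0.1875 = 0.1326 in; L = 31 in.
Weld metal: φR_n = 0.75 × 0.6 × 80 × 0.1326 × 31 = 147.9 kip.
Base metal (shear rupture): φR_n = 0.75 × 0.6 × 58 × 0.25 × 31 = 202.3 kip.
Governing: weld metal.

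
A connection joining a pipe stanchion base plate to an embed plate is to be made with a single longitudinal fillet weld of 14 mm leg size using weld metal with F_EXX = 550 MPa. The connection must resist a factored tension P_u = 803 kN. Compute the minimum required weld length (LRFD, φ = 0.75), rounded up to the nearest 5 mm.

L = 330 mm

Throat t_e = 0.707 × 14 = 9.898 mm.
φr_n = 0.75 × 0.6 × 550 × 9.898 × 10⁻³ = 2.45 kN/mm.
L_req = P_u / φr_n = 803 / 2.45 = 327.8 mm total.
Round up → use L = 330 mm.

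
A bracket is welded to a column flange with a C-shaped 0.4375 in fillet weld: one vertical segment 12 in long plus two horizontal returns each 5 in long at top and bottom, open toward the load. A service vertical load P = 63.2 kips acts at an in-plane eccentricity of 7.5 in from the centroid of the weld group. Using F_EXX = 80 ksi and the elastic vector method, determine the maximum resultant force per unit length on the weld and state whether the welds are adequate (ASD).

Total weld length L_w = 22 in. Treat welds as unit-width lines.
Centroid: x̄ = 2×5×2.5 / 22 = 1.136 in from the vertical weld.
Polar moment about centroid: J = I_x + I_y = [12³/12 + 2×5×6²] + [12×1.136² + 2(5³/12 + 5×1.364²)] = 558.9 in³.
Direct shear f_v = P/L_w = 63.2 / 22 = 2.873 kip/in (vertical).
Torsion M = P·e = 63.2 × 7.5 = 474 kip·in.
Critical point at (x, y) = (3.864, 6) from centroid. f_tx = M·y/J = 5.088 kip/in; f_ty = M·x/J = 3.277 kip/in.
Resultant f_max = √[f_tx² + (f_v + f_ty)²] = √[5.088² + (2.873 + 3.277)²] = 7.982 kip/in.
Capacity per unit length: r_n/Ω = (1/2.0) × 0.6 × 80 × (0.707 × 0.4375) = 7.423 kip/in.
7.982 > 7.423 → NOT adequate.

f_max ≈ 7.98 kip/in; NOT adequate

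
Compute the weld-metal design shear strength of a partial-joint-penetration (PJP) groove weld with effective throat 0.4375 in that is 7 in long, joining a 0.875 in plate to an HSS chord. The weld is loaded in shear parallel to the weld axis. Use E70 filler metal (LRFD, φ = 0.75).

E70XX → F_EXX = 70 ksi.
Effective throat (given) t_e = 0.4375 in.
A_we = 0.4375 × 7 = 3.062 in².
F_nw = 0.6 F_EXX = 42 ksi.
φR_n = 0.75 × 42 × 3.062 = 96.47 kips.

φR_n ≈ 96.5 kips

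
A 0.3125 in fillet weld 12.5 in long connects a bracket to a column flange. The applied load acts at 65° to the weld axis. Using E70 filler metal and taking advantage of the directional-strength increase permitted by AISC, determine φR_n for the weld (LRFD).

E70XX → F_EXX = 70 ksi.
t_e = 0.707 × 0.3125 = 0.2209 in; A_we = 0.2209 × 12.5 = 2.762 in².
Directional factor: 1.0 + 0.5 sin^1.5(65°) = 1.431.
F_nw = 0.6 × 70 × 1.431 = 60.12 ksi.
φR_n = 0.75 × 60.12 × 2.762 = 124.5 kips.

φR_n ≈ 125 kips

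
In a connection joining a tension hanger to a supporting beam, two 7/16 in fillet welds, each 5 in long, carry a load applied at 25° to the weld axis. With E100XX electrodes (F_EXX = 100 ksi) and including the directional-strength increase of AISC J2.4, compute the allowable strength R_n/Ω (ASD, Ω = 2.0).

R_n/Ω ≈ 106 kip

t_e = 0.707 × 0.4375 = 0.3093 in; A_we = 0.3093 × 10 = 3.093 in².
Directional factor: 1.0 + 0.5 sin^1.5(25°) = 1.137.
F_nw = 0.6 × 100 × 1.137 = 68.24 ksi.
R_n/Ω = (68.24 × 3.093) / 2.0 = 105.5 kip.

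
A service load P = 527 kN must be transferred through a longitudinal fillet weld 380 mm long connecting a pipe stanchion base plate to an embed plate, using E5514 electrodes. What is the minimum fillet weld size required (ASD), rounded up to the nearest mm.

E55XX → F_EXX = 550 MPa.
Total weld length L = 380 mm.
Required throat t_e = P × Ω / (0.6 F_EXX × L) = 527 × 2.0 / (0.6 × 550 × 380 × 10⁻³) = 8.405 mm.
Required leg w = t_e / 0.707 = 11.89 mm → use 12 mm.

w = 12 mm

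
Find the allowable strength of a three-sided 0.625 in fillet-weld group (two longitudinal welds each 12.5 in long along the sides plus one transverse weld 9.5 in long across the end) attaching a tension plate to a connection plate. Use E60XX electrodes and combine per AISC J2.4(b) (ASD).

R_n/Ω ≈ 282 kips

E60XX → F_EXX = 60 ksi.
t_e = 0.707 × 0.625 = 0.4419 in.
R_nwl = 0.6 × 60 × 0.4419 × 25 = 397.7 kips (longitudinal, 2 welds).
R_nwt = 0.6 × 60 × 0.4419 × 9.5 = 151.1 kips (transverse, base value).
(i) R_nwl + R_nwt = 548.8 kips; (ii) 0.85 R_nwl + 1.5 R_nwt = 564.7 kips.
R_n = max = 564.7 kips [governs: (ii)]; R_n/Ω = 282.4 kips.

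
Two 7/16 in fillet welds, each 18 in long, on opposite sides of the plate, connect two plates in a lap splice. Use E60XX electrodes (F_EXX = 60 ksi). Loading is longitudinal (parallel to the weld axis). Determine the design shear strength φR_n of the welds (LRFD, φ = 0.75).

Effective throat t_e = 0.707 × 0.4375 = 0.3093 in.
Total length L = 36 in; A_we = 0.3093 × 36 = 11.14 in².
F_nw = 0.6 F_EXX = 0.6 × 60 = 36 ksi.
φR_n = 0.75 × 36 × 11.14 = 300.7 kips.

φR_n ≈ 301 kips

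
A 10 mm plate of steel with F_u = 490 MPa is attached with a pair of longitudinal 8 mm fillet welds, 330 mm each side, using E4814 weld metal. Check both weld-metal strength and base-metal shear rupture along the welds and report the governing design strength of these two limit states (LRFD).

φR_n ≈ 806 kN (weld metal governs)

E48XX → F_EXX = 480 MPa.
t_e = 0.707 × 8 = 5.656 mm; L = 660 mm.
Weld metal: φR_n = 0.75 × 0.6 × 480 × 5.656 × 660 × 10⁻³ = 806.3 kN.
Base metal (shear rupture): φR_n = 0.75 × 0.6 × 490 × 10 × 660 × 10⁻³ = 1455 kN.
Governing: weld metal.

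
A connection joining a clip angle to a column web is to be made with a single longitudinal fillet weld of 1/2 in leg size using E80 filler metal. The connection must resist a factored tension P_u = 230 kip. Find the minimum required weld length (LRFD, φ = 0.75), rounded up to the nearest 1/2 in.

L = 18.5 in

E80XX → F_EXX = 80 ksi.
Throat t_e = 0.707 × 0.5 = 0.3535 in.
φr_n = 0.75 × 0.6 × 80 × 0.3535 = 12.73 kip/in.
L_req = P_u / φr_n = 230 / 12.73 = 18.07 in total.
Round up → use L = 18.5 in.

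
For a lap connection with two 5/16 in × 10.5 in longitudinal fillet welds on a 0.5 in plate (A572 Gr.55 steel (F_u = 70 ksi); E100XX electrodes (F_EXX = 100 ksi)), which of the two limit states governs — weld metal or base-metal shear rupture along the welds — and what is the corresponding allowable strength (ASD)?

R_n/Ω ≈ 139 kip (weld metal governs)

t_e = 0.707 × 0.3125 = 0.2209 in; L = 21 in.
Weld metal: R_n/Ω = (1/2.0) × 0.6 × 100 × 0.2209 × 21 = 139.2 kip.
Base metal (shear rupture): R_n/Ω = (1/2.0) × 0.6 × 70 × 0.5 × 21 = 220.5 kip.
Governing: weld metal.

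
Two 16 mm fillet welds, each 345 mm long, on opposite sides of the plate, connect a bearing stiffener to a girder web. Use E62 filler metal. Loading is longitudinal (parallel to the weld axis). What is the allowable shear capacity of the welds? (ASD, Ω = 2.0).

R_n/Ω ≈ 1450 kN

E62XX → F_EXX = 620 MPa.
Effective throat t_e = 0.707 × 16 = 11.31 mm.
Total length L = 690 mm; A_we = 11.31 × 690 = 7805 mm².
F_nw = 0.6 F_EXX = 0.6 × 620 = 372 MPa.
R_n = 372 × 7805 × 10⁻³ = 2904 kN; R_n/Ω = 2904/2.0 = 1452 kN.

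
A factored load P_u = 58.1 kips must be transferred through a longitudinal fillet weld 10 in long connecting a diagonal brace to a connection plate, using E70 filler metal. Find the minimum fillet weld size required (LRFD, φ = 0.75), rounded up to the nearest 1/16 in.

E70XX → F_EXX = 70 ksi.
Total weld length L = 10 in.
Required throat t_e = P_u / (φ × 0.6 F_EXX × L) = 58.1 / (0.75 × 0.6 × 70 × 10) = 0.1844 in.
Required leg w = t_e / 0.707 = 0.2609 in → use 5/16 in.

w = 5/16 in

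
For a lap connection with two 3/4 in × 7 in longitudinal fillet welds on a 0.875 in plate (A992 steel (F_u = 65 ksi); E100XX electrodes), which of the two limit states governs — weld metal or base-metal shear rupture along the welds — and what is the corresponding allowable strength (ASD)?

E100XX → F_EXX = 100 ksi.
t_e = 0.707 × 0.75 = 0.5302 in; L = 14 in.
Weld metal: R_n/Ω = (1/2.0) × 0.6 × 100 × 0.5302 × 14 = 222.7 kips.
Base metal (shear rupture): R_n/Ω = (1/2.0) × 0.6 × 65 × 0.875 × 14 = 238.9 kips.
Governing: weld metal.

R_n/Ω ≈ 223 kips (weld metal governs)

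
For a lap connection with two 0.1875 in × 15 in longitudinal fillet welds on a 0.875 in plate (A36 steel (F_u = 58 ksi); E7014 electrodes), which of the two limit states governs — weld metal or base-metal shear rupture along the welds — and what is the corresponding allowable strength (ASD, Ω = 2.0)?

E70XX → F_EXX = 70 ksi.
t_e = 0.707 × 0.1875 = 0.1326 in; L = 30 in.
Weld metal: R_n/Ω = (1/2.0) × 0.6 × 70 × 0.1326 × 30 = 83.51 kip.
Base metal (shear rupture): R_n/Ω = (1/2.0) × 0.6 × 58 × 0.875 × 30 = 456.7 kip.
Governing: weld metal.

R_n/Ω ≈ 83.5 kip (weld metal governs)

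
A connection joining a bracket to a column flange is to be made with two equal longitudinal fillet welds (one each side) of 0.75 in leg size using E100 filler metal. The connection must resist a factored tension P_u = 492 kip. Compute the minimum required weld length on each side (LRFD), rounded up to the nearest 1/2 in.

E100XX → F_EXX = 100 ksi.
Throat t_e = 0.707 × 0.75 = 0.5302 in.
φr_n = 0.75 × 0.6 × 100 × 0.5302 = 23.86 kip/in.
L_req = P_u / φr_n = 492 / 23.86 = 20.62 in total.
Per side: 20.62 / 2 = 10.31 in.
Round up → use L = 10.5 in on each side.

L = 10.5 in on each side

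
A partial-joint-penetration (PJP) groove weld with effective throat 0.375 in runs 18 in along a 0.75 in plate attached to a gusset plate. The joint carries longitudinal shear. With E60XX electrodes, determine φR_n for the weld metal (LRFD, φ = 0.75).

E60XX → F_EXX = 60 ksi.
Effective throat (given) t_e = 0.375 in.
A_we = 0.375 × 18 = 6.75 in².
F_nw = 0.6 F_EXX = 36 ksi.
φR_n = 0.75 × 36 × 6.75 = 182.2 kips.

φR_n ≈ 182 kips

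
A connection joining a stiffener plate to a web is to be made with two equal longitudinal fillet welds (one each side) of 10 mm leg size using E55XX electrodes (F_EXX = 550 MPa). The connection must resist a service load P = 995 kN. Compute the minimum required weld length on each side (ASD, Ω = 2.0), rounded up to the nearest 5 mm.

Throat t_e = 0.707 × 10 = 7.07 mm.
r_n/Ω = (0.6 × 550 × 7.07) / 2.0 = 1167 N/mm = 1.167 kN/mm.
L_req = P / (r_n/Ω) = 995 / 1.167 = 852.9 mm total.
Per side: 852.9 / 2 = 426.5 mm.
Round up → use L = 430 mm on each side.

L = 430 mm on each side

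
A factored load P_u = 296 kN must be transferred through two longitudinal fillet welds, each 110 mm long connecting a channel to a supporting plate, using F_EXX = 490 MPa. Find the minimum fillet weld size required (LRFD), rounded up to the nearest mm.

Total weld length L = 220 mm.
Required throat t_e = P_u / (φ × 0.6 F_EXX × L) = 296 / (0.75 × 0.6 × 490 × 220 × 10⁻³) = 6.102 mm.
Required leg w = t_e / 0.707 = 8.631 mm → use 9 mm.

w = 9 mm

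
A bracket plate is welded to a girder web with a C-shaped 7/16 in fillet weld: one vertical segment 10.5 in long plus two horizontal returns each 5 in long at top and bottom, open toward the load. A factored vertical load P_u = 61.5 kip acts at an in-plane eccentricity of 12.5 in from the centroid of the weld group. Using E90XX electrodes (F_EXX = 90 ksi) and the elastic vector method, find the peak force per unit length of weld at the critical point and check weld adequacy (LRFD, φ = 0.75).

f_max ≈ 13.7 kip/in; NOT adequate

Total weld length L_w = 20.5 in. Treat welds as unit-width lines.
Centroid: x̄ = 2×5×2.5 / 20.5 = 1.22 in from the vertical weld.
Polar moment about centroid: J = I_x + I_y = [10.5³/12 + 2×5×5.25²] + [10.5×1.22² + 2(5³/12 + 5×1.28²)] = 424.9 in³.
Direct shear f_v = P/L_w = 61.5 / 20.5 = 3 kip/in (vertical).
Torsion M = P·e = 61.5 × 12.5 = 768.75 kip·in.
Critical point at (x, y) = (3.78, 5.25) from centroid. f_tx = M·y/J = 9.498 kip/in; f_ty = M·x/J = 6.839 kip/in.
Resultant f_max = √[f_tx² + (f_v + f_ty)²] = √[9.498² + (3 + 6.839)²] = 13.68 kip/in.
Capacity per unit length: φr_n = 0.75 × 0.6 × 90 × (0.707 × 0.4375) = 12.53 kip/in.
13.68 > 12.53 → NOT adequate.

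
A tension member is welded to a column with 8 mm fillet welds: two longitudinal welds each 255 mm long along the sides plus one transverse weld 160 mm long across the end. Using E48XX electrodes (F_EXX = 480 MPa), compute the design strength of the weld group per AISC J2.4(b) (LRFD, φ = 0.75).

φR_n ≈ 823 kN

t_e = 0.707 × 8 = 5.656 mm.
R_nwl = 0.6 × 480 × 5.656 × 510 × 10⁻³ = 830.8 kN (longitudinal, 2 welds).
R_nwt = 0.6 × 480 × 5.656 × 160 × 10⁻³ = 260.6 kN (transverse, base value).
(i) R_nwl + R_nwt = 1091 kN; (ii) 0.85 R_nwl + 1.5 R_nwt = 1097 kN.
R_n = max = 1097 kN [governs: (ii)]; φR_n = 822.8 kN.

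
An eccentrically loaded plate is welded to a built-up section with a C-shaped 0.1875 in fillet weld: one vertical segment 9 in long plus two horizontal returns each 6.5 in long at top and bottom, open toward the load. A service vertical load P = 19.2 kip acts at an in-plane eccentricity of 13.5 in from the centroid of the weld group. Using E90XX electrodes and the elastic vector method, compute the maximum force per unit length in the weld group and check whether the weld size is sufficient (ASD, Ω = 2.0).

f_max ≈ 4.57 kip/in; NOT adequate

E90XX → F_EXX = 90 ksi.
Total weld length L_w = 22 in. Treat welds as unit-width lines.
Centroid: x̄ = 2×6.5×3.25 / 22 = 1.92 in from the vertical weld.
Polar moment about centroid: J = I_x + I_y = [9³/12 + 2×6.5×4.5²] + [9×1.92² + 2(6.5³/12 + 6.5×1.33²)] = 425.9 in³.
Direct shear f_v = P/L_w = 19.2 / 22 = 0.8727 kip/in (vertical).
Torsion M = P·e = 19.2 × 13.5 = 259.2 kip·in.
Critical point at (x, y) = (4.58, 4.5) from centroid. f_tx = M·y/J = 2.738 kip/in; f_ty = M·x/J = 2.787 kip/in.
Resultant f_max = √[f_tx² + (f_v + f_ty)²] = √[2.738² + (0.8727 + 2.787)²] = 4.571 kip/in.
Capacity per unit length: r_n/Ω = (1/2.0) × 0.6 × 90 × (0.707 × 0.1875) = 3.579 kip/in.
4.571 > 3.579 → NOT adequate.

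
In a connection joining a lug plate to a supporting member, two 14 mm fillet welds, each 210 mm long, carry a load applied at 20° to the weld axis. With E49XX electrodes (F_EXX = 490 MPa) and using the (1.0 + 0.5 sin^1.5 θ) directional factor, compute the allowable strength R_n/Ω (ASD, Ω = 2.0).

R_n/Ω ≈ 672 kN

t_e = 0.707 × 14 = 9.898 mm; A_we = 9.898 × 420 = 4157 mm².
Directional factor: 1.0 + 0.5 sin^1.5(20°) = 1.1.
F_nw = 0.6 × 490 × 1.1 = 323.4 MPa.
R_n/Ω = (323.4 × 4157) / 2.0 × 10⁻³ = 672.2 kN.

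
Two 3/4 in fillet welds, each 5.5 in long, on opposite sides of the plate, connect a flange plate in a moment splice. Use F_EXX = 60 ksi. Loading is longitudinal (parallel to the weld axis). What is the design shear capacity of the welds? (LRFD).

Effective throat t_e = 0.707 × 0.75 = 0.5302 in.
Total length L = 11 in; A_we = 0.5302 × 11 = 5.833 in².
F_nw = 0.6 F_EXX = 0.6 × 60 = 36 ksi.
φR_n = 0.75 × 36 × 5.833 = 157.5 kip.

φR_n ≈ 157 kip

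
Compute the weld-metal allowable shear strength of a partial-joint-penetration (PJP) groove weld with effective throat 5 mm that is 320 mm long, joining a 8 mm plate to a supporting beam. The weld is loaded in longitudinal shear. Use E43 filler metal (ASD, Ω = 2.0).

E43XX → F_EXX = 430 MPa.
Effective throat (given) t_e = 5 mm.
A_we = 5 × 320 = 1600 mm².
F_nw = 0.6 F_EXX = 258 MPa.
R_n/Ω = (258 × 1600) / 2.0 × 10⁻³ = 206.4 kN.

R_n/Ω ≈ 206 kN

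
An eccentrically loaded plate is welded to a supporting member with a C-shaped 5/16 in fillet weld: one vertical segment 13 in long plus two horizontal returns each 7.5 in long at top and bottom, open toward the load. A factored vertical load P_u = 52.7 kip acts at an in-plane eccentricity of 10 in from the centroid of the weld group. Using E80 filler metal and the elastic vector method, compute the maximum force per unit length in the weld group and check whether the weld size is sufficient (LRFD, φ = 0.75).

f_max ≈ 5.94 kip/in; adequate

E80XX → F_EXX = 80 ksi.
Total weld length L_w = 28 in. Treat welds as unit-width lines.
Centroid: x̄ = 2×7.5×3.75 / 28 = 2.009 in from the vertical weld.
Polar moment about centroid: J = I_x + I_y = [13³/12 + 2×7.5×6.5²] + [13×2.009² + 2(7.5³/12 + 7.5×1.741²)] = 985.1 in³.
Direct shear f_v = P/L_w = 52.7 / 28 = 1.882 kip/in (vertical).
Torsion M = P·e = 52.7 × 10 = 527 kip·in.
Critical point at (x, y) = (5.491, 6.5) from centroid. f_tx = M·y/J = 3.477 kip/in; f_ty = M·x/J = 2.938 kip/in.
Resultant f_max = √[f_tx² + (f_v + f_ty)²] = √[3.477² + (1.882 + 2.938)²] = 5.943 kip/in.
Capacity per unit length: φr_n = 0.75 × 0.6 × 80 × (0.707 × 0.3125) = 7.954 kip/in.
5.943 ≤ 7.954 → adequate.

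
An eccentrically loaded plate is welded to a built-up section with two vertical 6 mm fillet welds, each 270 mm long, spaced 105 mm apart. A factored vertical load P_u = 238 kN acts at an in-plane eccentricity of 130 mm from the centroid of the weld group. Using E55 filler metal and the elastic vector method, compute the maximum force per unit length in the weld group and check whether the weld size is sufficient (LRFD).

E55XX → F_EXX = 550 MPa.
Total weld length L_w = 540 mm. Treat welds as unit-width lines.
Polar moment about centroid: J = 2[d³/12 + d(b/2)²] = 2[270³/12 + 270×52.5²] = 4769000 mm³.
Direct shear f_v = P/L_w = 238×10³ / 540 = 440.7 N/mm (vertical).
Torsion M = P·e = 238×10³ × 130 = 30940000 N·mm.
Critical point at (x, y) = (52.5, 135) from centroid. f_tx = M·y/J = 875.9 N/mm; f_ty = M·x/J = 340.6 N/mm.
Resultant f_max = √[f_tx² + (f_v + f_ty)²] = √[875.9² + (440.7 + 340.6)²] = 1174 N/mm.
Capacity per unit length: φr_n = 0.75 × 0.6 × 550 × (0.707 × 6) = 1050 N/mm.
1174 > 1050 → NOT adequate.

f_max ≈ 1170 N/mm; NOT adequate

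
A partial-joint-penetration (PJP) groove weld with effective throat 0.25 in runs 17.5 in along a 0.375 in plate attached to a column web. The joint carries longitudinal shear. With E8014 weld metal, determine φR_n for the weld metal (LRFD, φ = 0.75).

φR_n ≈ 158 kip

E80XX → F_EXX = 80 ksi.
Effective throat (given) t_e = 0.25 in.
A_we = 0.25 × 17.5 = 4.375 in².
F_nw = 0.6 F_EXX = 48 ksi.
φR_n = 0.75 × 48 × 4.375 = 157.5 kip.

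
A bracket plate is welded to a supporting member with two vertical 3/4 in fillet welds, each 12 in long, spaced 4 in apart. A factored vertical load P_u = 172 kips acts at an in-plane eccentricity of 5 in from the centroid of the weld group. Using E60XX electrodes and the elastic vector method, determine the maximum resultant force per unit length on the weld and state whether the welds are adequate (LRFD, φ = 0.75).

f_max ≈ 17.8 kip/in; NOT adequate

E60XX → F_EXX = 60 ksi.
Total weld length L_w = 24 in. Treat welds as unit-width lines.
Polar moment about centroid: J = 2[d³/12 + d(b/2)²] = 2[12³/12 + 12×2²] = 384 in³.
Direct shear f_v = P/L_w = 172 / 24 = 7.167 kip/in (vertical).
Torsion M = P·e = 172 × 5 = 860 kip·in.
Critical point at (x, y) = (2, 6) from centroid. f_tx = M·y/J = 13.44 kip/in; f_ty = M·x/J = 4.479 kip/in.
Resultant f_max = √[f_tx² + (f_v + f_ty)²] = √[13.44² + (7.167 + 4.479)²] = 17.78 kip/in.
Capacity per unit length: φr_n = 0.75 × 0.6 × 60 × (0.707 × 0.75) = 14.32 kip/in.
17.78 > 14.32 → NOT adequate.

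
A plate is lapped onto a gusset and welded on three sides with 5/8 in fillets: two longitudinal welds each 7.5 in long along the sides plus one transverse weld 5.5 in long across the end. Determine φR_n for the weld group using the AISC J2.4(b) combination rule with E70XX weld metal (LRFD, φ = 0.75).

φR_n ≈ 292 kip

E70XX → F_EXX = 70 ksi.
t_e = 0.707 × 0.625 = 0.4419 in.
R_nwl = 0.6 × 70 × 0.4419 × 15 = 278.4 kip (longitudinal, 2 welds).
R_nwt = 0.6 × 70 × 0.4419 × 5.5 = 102.1 kip (transverse, base value).
(i) R_nwl + R_nwt = 380.5 kip; (ii) 0.85 R_nwl + 1.5 R_nwt = 389.7 kip.
R_n = max = 389.7 kip [governs: (ii)]; φR_n = 292.3 kip.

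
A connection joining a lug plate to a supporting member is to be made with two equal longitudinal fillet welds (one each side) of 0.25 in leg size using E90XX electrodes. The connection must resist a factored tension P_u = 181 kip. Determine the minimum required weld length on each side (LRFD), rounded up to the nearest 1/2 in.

L = 13 in on each side

E90XX → F_EXX = 90 ksi.
Throat t_e = 0.707 × 0.25 = 0.1767 in.
φr_n = 0.75 × 0.6 × 90 × 0.1767 = 7.158 kip/in.
L_req = P_u / φr_n = 181 / 7.158 = 25.29 in total.
Per side: 25.29 / 2 = 12.64 in.
Round up → use L = 13 in on each side.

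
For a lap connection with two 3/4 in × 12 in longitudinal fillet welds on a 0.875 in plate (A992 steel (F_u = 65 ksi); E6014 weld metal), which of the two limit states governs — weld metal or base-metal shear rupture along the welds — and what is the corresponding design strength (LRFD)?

E60XX → F_EXX = 60 ksi.
t_e = 0.707 × 0.75 = 0.5302 in; L = 24 in.
Weld metal: φR_n = 0.75 × 0.6 × 60 × 0.5302 × 24 = 343.6 kip.
Base metal (shear rupture): φR_n = 0.75 × 0.6 × 65 × 0.875 × 24 = 614.2 kip.
Governing: weld metal.

φR_n ≈ 344 kip (weld metal governs)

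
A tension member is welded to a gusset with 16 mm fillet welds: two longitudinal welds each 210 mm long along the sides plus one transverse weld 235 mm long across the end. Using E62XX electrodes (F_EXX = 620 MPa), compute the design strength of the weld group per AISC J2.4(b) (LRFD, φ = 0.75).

φR_n ≈ 2240 kN

t_e = 0.707 × 16 = 11.31 mm.
R_nwl = 0.6 × 620 × 11.31 × 420 × 10⁻³ = 1767 kN (longitudinal, 2 welds).
R_nwt = 0.6 × 620 × 11.31 × 235 × 10⁻³ = 988.9 kN (transverse, base value).
(i) R_nwl + R_nwt = 2756 kN; (ii) 0.85 R_nwl + 1.5 R_nwt = 2986 kN.
R_n = max = 2986 kN [governs: (ii)]; φR_n = 2239 kN.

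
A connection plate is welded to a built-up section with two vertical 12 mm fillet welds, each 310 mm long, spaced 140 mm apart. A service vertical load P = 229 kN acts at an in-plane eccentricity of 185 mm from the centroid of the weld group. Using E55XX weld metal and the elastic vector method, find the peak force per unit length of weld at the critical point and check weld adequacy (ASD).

f_max ≈ 1100 N/mm; adequate

E55XX → F_EXX = 550 MPa.
Total weld length L_w = 620 mm. Treat welds as unit-width lines.
Polar moment about centroid: J = 2[d³/12 + d(b/2)²] = 2[310³/12 + 310×70²] = 8003000 mm³.
Direct shear f_v = P/L_w = 229×10³ / 620 = 369.4 N/mm (vertical).
Torsion M = P·e = 229×10³ × 185 = 42365000 N·mm.
Critical point at (x, y) = (70, 155) from centroid. f_tx = M·y/J = 820.5 N/mm; f_ty = M·x/J = 370.5 N/mm.
Resultant f_max = √[f_tx² + (f_v + f_ty)²] = √[820.5² + (369.4 + 370.5)²] = 1105 N/mm.
Capacity per unit length: r_n/Ω = (1/2.0) × 0.6 × 550 × (0.707 × 12) = 1400 N/mm.
1105 ≤ 1400 → adequate.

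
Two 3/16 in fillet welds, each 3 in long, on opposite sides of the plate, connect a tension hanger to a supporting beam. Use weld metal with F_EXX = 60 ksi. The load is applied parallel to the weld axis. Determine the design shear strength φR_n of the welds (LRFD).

φR_n ≈ 21.5 kips

Effective throat t_e = 0.707 × 0.1875 = 0.1326 in.
Total length L = 6 in; A_we = 0.1326 × 6 = 0.7954 in².
F_nw = 0.6 F_EXX = 0.6 × 60 = 36 ksi.
φR_n = 0.75 × 36 × 0.7954 = 21.48 kips.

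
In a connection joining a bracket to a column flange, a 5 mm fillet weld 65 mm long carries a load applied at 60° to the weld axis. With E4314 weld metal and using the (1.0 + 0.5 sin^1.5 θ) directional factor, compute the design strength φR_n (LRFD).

φR_n ≈ 62.4 kN

E43XX → F_EXX = 430 MPa.
t_e = 0.707 × 5 = 3.535 mm; A_we = 3.535 × 65 = 229.8 mm².
Directional factor: 1.0 + 0.5 sin^1.5(60°) = 1.403.
F_nw = 0.6 × 430 × 1.403 = 362 MPa.
φR_n = 0.75 × 362 × 229.8 × 10⁻³ = 62.38 kN.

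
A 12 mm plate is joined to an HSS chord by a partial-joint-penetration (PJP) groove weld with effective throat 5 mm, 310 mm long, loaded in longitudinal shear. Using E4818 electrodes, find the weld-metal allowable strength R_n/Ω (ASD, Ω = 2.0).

E48XX → F_EXX = 480 MPa.
Effective throat (given) t_e = 5 mm.
A_we = 5 × 310 = 1550 mm².
F_nw = 0.6 F_EXX = 288 MPa.
R_n/Ω = (288 × 1550) / 2.0 × 10⁻³ = 223.2 kN.

R_n/Ω ≈ 223 kN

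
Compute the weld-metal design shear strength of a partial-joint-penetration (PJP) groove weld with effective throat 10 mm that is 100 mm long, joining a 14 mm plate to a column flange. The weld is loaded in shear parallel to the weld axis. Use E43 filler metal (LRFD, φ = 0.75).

φR_n ≈ 194 kN

E43XX → F_EXX = 430 MPa.
Effective throat (given) t_e = 10 mm.
A_we = 10 × 100 = 1000 mm².
F_nw = 0.6 F_EXX = 258 MPa.
φR_n = 0.75 × 258 × 1000 × 10⁻³ = 193.5 kN.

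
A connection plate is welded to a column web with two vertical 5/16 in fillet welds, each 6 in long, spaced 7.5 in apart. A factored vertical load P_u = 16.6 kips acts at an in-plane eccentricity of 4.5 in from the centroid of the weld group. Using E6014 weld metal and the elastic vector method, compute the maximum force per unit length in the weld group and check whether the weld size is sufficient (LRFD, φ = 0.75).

f_max ≈ 2.96 kip/in; adequate

E60XX → F_EXX = 60 ksi.
Total weld length L_w = 12 in. Treat welds as unit-width lines.
Polar moment about centroid: J = 2[d³/12 + d(b/2)²] = 2[6³/12 + 6×3.75²] = 204.8 in³.
Direct shear f_v = P/L_w = 16.6 / 12 = 1.383 kip/in (vertical).
Torsion M = P·e = 16.6 × 4.5 = 74.7 kip·in.
Critical point at (x, y) = (3.75, 3) from centroid. f_tx = M·y/J = 1.095 kip/in; f_ty = M·x/J = 1.368 kip/in.
Resultant f_max = √[f_tx² + (f_v + f_ty)²] = √[1.095² + (1.383 + 1.368)²] = 2.961 kip/in.
Capacity per unit length: φr_n = 0.75 × 0.6 × 60 × (0.707 × 0.3125) = 5.965 kip/in.
2.961 ≤ 5.965 → adequate.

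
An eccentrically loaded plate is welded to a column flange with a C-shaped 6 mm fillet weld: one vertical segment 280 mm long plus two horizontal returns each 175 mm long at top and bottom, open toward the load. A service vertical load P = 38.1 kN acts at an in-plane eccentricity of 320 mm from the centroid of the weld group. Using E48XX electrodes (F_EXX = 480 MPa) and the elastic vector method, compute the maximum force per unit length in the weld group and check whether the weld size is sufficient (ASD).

f_max ≈ 258 N/mm; adequate

Total weld length L_w = 630 mm. Treat welds as unit-width lines.
Centroid: x̄ = 2×175×87.5 / 630 = 48.61 mm from the vertical weld.
Polar moment about centroid: J = I_x + I_y = [280³/12 + 2×175×140²] + [280×48.61² + 2(175³/12 + 175×38.89²)] = 10770000 mm³.
Direct shear f_v = P/L_w = 38.1×10³ / 630 = 60.48 N/mm (vertical).
Torsion M = P·e = 38.1×10³ × 320 = 12192000 N·mm.
Critical point at (x, y) = (126.4, 140) from centroid. f_tx = M·y/J = 158.4 N/mm; f_ty = M·x/J = 143 N/mm.
Resultant f_max = √[f_tx² + (f_v + f_ty)²] = √[158.4² + (60.48 + 143)²] = 257.9 N/mm.
Capacity per unit length: r_n/Ω = (1/2.0) × 0.6 × 480 × (0.707 × 6) = 610.8 N/mm.
257.9 ≤ 610.8 → adequate.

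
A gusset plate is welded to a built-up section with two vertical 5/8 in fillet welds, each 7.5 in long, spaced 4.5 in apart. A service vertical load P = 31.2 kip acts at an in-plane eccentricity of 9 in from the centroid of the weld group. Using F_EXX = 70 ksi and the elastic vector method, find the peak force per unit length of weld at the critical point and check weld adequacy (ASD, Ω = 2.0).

f_max ≈ 9.63 kip/in; NOT adequate

Total weld length L_w = 15 in. Treat welds as unit-width lines.
Polar moment about centroid: J = 2[d³/12 + d(b/2)²] = 2[7.5³/12 + 7.5×2.25²] = 146.2 in³.
Direct shear f_v = P/L_w = 31.2 / 15 = 2.08 kip/in (vertical).
Torsion M = P·e = 31.2 × 9 = 280.8 kip·in.
Critical point at (x, y) = (2.25, 3.75) from centroid. f_tx = M·y/J = 7.2 kip/in; f_ty = M·x/J = 4.32 kip/in.
Resultant f_max = √[f_tx² + (f_v + f_ty)²] = √[7.2² + (2.08 + 4.32)²] = 9.633 kip/in.
Capacity per unit length: r_n/Ω = (1/2.0) × 0.6 × 70 × (0.707 × 0.625) = 9.279 kip/in.
9.633 > 9.279 → NOT adequate.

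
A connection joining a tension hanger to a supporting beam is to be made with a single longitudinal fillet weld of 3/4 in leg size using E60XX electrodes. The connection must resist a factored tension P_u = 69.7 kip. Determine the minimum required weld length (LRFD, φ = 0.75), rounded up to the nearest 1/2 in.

L = 5 in

E60XX → F_EXX = 60 ksi.
Throat t_e = 0.707 × 0.75 = 0.5302 in.
φr_n = 0.75 × 0.6 × 60 × 0.5302 = 14.32 kip/in.
L_req = P_u / φr_n = 69.7 / 14.32 = 4.868 in total.
Round up → use L = 5 in.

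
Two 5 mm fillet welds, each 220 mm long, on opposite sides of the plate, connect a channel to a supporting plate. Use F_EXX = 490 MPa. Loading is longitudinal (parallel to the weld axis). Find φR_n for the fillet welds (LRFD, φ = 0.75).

Effective throat t_e = 0.707 × 5 = 3.535 mm.
Total length L = 440 mm; A_we = 3.535 × 440 = 1555 mm².
F_nw = 0.6 F_EXX = 0.6 × 490 = 294 MPa.
φR_n = 0.75 × 294 × 1555 × 10⁻³ = 343 kN.

φR_n ≈ 343 kN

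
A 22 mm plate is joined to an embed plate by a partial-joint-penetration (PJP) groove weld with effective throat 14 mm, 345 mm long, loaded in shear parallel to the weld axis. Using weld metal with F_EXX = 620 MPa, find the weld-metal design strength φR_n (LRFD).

Effective throat (given) t_e = 14 mm.
A_we = 14 × 345 = 4830 mm².
F_nw = 0.6 F_EXX = 372 MPa.
φR_n = 0.75 × 372 × 4830 × 10⁻³ = 1348 kN.

φR_n ≈ 1350 kN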